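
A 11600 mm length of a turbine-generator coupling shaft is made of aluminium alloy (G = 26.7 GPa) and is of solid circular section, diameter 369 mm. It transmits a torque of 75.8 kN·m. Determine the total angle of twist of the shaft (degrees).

1.04°

J = πd⁴/32 = π(0.369)⁴/32 = 1.820×10^-3 m⁴.
θ = T·L/(G·J) = 75800 × 11.6 / (26.7×10⁹ × 1.820×10^-3) = 0.01809 rad.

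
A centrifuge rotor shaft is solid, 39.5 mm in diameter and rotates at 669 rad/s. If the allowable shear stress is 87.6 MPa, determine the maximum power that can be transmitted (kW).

J = πd⁴/32 = π(0.0395)⁴/32 = 2.390×10^-7 m⁴.
T_max = τ_allow·J/r = 8.76×10^7 × 2.390×10^-7 / 0.0198 = 1060 N·m.
ω = 669 rad/s, so P_max = T_max·ω = 7.092×10^5 W.

709 kW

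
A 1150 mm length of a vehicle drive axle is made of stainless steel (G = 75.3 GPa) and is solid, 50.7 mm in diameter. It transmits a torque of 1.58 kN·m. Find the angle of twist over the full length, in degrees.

J = πd⁴/32 = π(0.0507)⁴/32 = 6.487×10^-7 m⁴.
θ = T·L/(G·J) = 1580 × 1.15 / (75.3×10⁹ × 6.487×10^-7) = 0.03720 rad.

2.13°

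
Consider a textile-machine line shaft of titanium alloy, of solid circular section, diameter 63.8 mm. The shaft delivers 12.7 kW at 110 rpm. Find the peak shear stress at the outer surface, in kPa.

21600 kPa

ω = 2π·110/60 = 11.52 rad/s, so T = P/ω = 12.7×10³ / 11.52 = 1103 N·m.
J = πd⁴/32 = π(0.0638)⁴/32 = 1.627×10^-6 m⁴.
τ_max = T·r/J = 1103 × 0.0319 / 1.627×10^-6 = 2.162×10^7 Pa.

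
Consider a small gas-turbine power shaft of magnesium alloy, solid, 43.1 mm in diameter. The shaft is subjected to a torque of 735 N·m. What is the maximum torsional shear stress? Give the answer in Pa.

4.68e7 Pa

J = πd⁴/32 = π(0.0431)⁴/32 = 3.388×10^-7 m⁴.
τ_max = T·r/J = 735.0 × 0.0215 / 3.388×10^-7 = 4.675×10^7 Pa.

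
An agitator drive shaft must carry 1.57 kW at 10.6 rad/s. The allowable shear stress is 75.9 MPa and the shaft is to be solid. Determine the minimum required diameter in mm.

ω = 10.6 rad/s, so T = P/ω = 1.57×10³ / 10.60 = 148.1 N·m.
For a solid shaft τ_max = 16T/(πd³), so d = (16T/(π τ_allow))^(1/3) = (16·148.1/(π·7.59×10^7))^(1/3) = 0.02150 m.

21.5 mm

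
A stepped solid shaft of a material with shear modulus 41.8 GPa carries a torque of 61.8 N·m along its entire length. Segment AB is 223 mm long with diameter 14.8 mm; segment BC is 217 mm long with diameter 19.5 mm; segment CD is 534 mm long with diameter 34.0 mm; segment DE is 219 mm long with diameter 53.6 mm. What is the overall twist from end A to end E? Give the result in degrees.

5.67°

J_AB = π(0.0148)⁴/32 = 4.71×10^-9 m⁴; J_BC = π(0.0195)⁴/32 = 1.42×10^-8 m⁴; J_CD = π(0.0340)⁴/32 = 1.31×10^-7 m⁴; J_DE = π(0.0536)⁴/32 = 8.10×10^-7 m⁴.
θ = (T/G)·Σ L_i/J_i = (61.80/41.8×10⁹)·(0.223/4.71×10^-9 + 0.217/1.42×10^-8 + 0.534/1.31×10^-7 + 0.219/8.10×10^-7) = 0.09901 rad.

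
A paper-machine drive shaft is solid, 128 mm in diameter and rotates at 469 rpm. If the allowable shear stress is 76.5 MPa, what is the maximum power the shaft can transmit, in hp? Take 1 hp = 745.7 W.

J = πd⁴/32 = π(0.128)⁴/32 = 2.635×10^-5 m⁴.
T_max = τ_allow·J/r = 7.65×10^7 × 2.635×10^-5 / 0.0640 = 31500 N·m.
ω = 2π·469/60 = 49.11 rad/s, so P_max = T_max·ω = 1.547×10^6 W.

2070 hp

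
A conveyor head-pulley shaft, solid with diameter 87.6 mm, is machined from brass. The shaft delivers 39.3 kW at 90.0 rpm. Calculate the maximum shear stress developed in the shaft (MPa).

31.6 MPa

ω = 2π·90.0/60 = 9.425 rad/s, so T = P/ω = 39.3×10³ / 9.425 = 4170 N·m.
J = πd⁴/32 = π(0.0876)⁴/32 = 5.781×10^-6 m⁴.
τ_max = T·r/J = 4170 × 0.0438 / 5.781×10^-6 = 3.159×10^7 Pa.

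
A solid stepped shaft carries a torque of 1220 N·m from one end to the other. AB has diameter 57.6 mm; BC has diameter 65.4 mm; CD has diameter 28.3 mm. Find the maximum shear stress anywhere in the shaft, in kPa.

Under the same torque, τ_max = 16T/(πd³) is largest where d is smallest — segment CD (d = 28.3 mm).
τ_max = 16·1220/(π·(0.0283)³) = 2.741×10^8 Pa.

274000 kPa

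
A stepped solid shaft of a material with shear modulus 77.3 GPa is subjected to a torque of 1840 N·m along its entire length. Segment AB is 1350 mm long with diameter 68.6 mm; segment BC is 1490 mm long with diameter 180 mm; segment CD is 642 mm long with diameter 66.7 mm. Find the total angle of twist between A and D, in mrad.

23.0 mrad

J_AB = π(0.0686)⁴/32 = 2.17×10^-6 m⁴; J_BC = π(0.180)⁴/32 = 1.03×10^-4 m⁴; J_CD = π(0.0667)⁴/32 = 1.94×10^-6 m⁴.
θ = (T/G)·Σ L_i/J_i = (1840/77.3×10⁹)·(1.35/2.17×10^-6 + 1.49/1.03×10^-4 + 0.642/1.94×10^-6) = 0.02299 rad.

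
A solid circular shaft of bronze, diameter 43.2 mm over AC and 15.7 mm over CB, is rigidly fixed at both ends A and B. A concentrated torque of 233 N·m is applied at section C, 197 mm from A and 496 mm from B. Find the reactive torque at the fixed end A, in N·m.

231 N·m

Compatibility: T_A·a/J_AC = T_B·b/J_CB with T_A + T_B = T₀.
J_AC = 3.42×10^-7 m⁴, J_CB = 5.96×10^-9 m⁴, so T_A = T₀·(J_AC/a)/((J_AC/a)+(J_CB/b)) = 231.4 N·m, T_B = 1.603 N·m.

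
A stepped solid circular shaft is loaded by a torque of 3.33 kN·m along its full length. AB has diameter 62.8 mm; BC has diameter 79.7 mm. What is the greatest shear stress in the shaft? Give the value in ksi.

9.93 ksi

Under the same torque, τ_max = 16T/(πd³) is largest where d is smallest — segment AB (d = 62.8 mm).
τ_max = 16·3330/(π·(0.0628)³) = 6.848×10^7 Pa.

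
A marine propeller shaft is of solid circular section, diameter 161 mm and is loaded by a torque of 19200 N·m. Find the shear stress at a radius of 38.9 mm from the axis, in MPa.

J = πd⁴/32 = π(0.161)⁴/32 = 6.596×10^-5 m⁴.
Shear stress varies linearly with radius: τ = T·r/J = 19200 × 0.0389 / 6.596×10^-5 = 1.132×10^7 Pa.

11.3 MPa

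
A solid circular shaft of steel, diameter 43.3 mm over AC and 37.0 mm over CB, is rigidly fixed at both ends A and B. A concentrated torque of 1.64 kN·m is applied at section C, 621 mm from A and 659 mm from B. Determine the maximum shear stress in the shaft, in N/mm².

68.5 N/mm²

Compatibility: T_A·a/J_AC = T_B·b/J_CB with T_A + T_B = T₀.
J_AC = 3.45×10^-7 m⁴, J_CB = 1.84×10^-7 m⁴, so T_A = T₀·(J_AC/a)/((J_AC/a)+(J_CB/b)) = 1092 N·m, T_B = 548.4 N·m.
τ in each portion: τ_AC = 6.85×10^7 Pa, τ_CB = 5.51×10^7 Pa; maximum is in AC.
τ_max = T_AC·r/J = 1092·0.0216/3.45×10^-7 = 6.848×10^7 Pa.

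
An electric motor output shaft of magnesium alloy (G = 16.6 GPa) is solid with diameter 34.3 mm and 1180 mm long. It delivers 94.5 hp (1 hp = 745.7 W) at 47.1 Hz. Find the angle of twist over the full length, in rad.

0.125 rad

ω = 2π·47.1 = 295.9 rad/s, so T = P/ω = 94.5×745.7 / 295.9 = 238.1 N·m.
J = πd⁴/32 = π(0.0343)⁴/32 = 1.359×10^-7 m⁴.
θ = T·L/(G·J) = 238.1 × 1.18 / (16.6×10⁹ × 1.359×10^-7) = 0.1246 rad.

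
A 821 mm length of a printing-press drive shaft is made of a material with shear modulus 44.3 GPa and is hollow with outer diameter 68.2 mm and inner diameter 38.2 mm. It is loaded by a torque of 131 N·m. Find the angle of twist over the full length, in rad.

J = π(d_o⁴ − d_i⁴)/32 = π(0.0682⁴ − 0.0382⁴)/32 = 1.915×10^-6 m⁴.
θ = T·L/(G·J) = 131.0 × 0.821 / (44.3×10⁹ × 1.915×10^-6) = 1.268×10^-3 rad.

0.00127 rad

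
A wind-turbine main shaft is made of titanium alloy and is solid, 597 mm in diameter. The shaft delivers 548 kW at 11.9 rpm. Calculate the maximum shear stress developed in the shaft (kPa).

10500 kPa

ω = 2π·11.9/60 = 1.246 rad/s, so T = P/ω = 548×10³ / 1.246 = 439700 N·m.
J = πd⁴/32 = π(0.597)⁴/32 = 0.01247 m⁴.
τ_max = T·r/J = 439700 × 0.298 / 0.01247 = 1.053×10^7 Pa.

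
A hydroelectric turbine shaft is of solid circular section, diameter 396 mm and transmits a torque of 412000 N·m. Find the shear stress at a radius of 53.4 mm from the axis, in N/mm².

9.11 N/mm²

J = πd⁴/32 = π(0.396)⁴/32 = 2.414×10^-3 m⁴.
Shear stress varies linearly with radius: τ = T·r/J = 412000 × 0.0534 / 2.414×10^-3 = 9.113×10^6 Pa.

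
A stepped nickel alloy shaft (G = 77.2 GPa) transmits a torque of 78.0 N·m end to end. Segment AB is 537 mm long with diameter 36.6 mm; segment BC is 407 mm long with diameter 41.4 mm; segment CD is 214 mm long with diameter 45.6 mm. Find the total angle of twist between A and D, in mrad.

J_AB = π(0.0366)⁴/32 = 1.76×10^-7 m⁴; J_BC = π(0.0414)⁴/32 = 2.88×10^-7 m⁴; J_CD = π(0.0456)⁴/32 = 4.24×10^-7 m⁴.
θ = (T/G)·Σ L_i/J_i = (78.00/77.2×10⁹)·(0.537/1.76×10^-7 + 0.407/2.88×10^-7 + 0.214/4.24×10^-7) = 5.015×10^-3 rad.

5.02 mrad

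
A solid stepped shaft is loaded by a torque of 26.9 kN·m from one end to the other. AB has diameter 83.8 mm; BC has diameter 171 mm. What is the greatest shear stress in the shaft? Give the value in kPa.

Under the same torque, τ_max = 16T/(πd³) is largest where d is smallest — segment AB (d = 83.8 mm).
τ_max = 16·26900/(π·(0.0838)³) = 2.328×10^8 Pa.

233000 kPa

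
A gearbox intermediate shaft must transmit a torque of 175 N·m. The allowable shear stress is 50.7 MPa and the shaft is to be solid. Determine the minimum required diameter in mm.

26.0 mm

For a solid shaft τ_max = 16T/(πd³), so d = (16T/(π τ_allow))^(1/3) = (16·175.0/(π·5.07×10^7))^(1/3) = 0.02600 m.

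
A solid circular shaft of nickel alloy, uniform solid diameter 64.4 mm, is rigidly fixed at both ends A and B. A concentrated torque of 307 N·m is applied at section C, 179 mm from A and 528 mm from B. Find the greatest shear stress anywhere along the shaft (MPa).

4.37 MPa

With uniform GJ and both ends fixed, compatibility θ_AC = θ_CB gives T_A·a = T_B·b, together with T_A + T_B = T₀.
T_A = T₀·b/(a+b) = 307.0·528/707.0 = 229.3 N·m; T_B = 77.73 N·m.
τ in each portion: τ_AC = 4.37×10^6 Pa, τ_CB = 1.48×10^6 Pa; maximum is in AC.
τ_max = T_AC·r/J = 229.3·0.0322/1.69×10^-6 = 4.372×10^6 Pa.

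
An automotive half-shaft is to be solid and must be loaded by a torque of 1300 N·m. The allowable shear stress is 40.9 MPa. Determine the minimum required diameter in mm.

For a solid shaft τ_max = 16T/(πd³), so d = (16T/(π τ_allow))^(1/3) = (16·1300/(π·4.09×10^7))^(1/3) = 0.05450 m.

54.5 mm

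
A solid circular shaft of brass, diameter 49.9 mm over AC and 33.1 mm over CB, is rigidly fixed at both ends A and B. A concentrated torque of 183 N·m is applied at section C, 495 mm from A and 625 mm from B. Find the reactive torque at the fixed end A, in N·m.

Compatibility: T_A·a/J_AC = T_B·b/J_CB with T_A + T_B = T₀.
J_AC = 6.09×10^-7 m⁴, J_CB = 1.18×10^-7 m⁴, so T_A = T₀·(J_AC/a)/((J_AC/a)+(J_CB/b)) = 158.7 N·m, T_B = 24.33 N·m.

159 N·m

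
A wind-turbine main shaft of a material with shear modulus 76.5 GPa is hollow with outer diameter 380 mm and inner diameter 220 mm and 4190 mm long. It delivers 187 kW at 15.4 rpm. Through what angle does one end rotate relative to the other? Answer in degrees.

0.200°

ω = 2π·15.4/60 = 1.613 rad/s, so T = P/ω = 187×10³ / 1.613 = 116000 N·m.
J = π(d_o⁴ − d_i⁴)/32 = π(0.380⁴ − 0.220⁴)/32 = 1.817×10^-3 m⁴.
θ = T·L/(G·J) = 116000 × 4.19 / (76.5×10⁹ × 1.817×10^-3) = 3.495×10^-3 rad.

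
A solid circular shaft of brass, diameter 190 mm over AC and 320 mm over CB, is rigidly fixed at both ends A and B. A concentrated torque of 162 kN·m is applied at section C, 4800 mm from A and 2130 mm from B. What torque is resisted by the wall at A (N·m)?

Compatibility: T_A·a/J_AC = T_B·b/J_CB with T_A + T_B = T₀.
J_AC = 1.28×10^-4 m⁴, J_CB = 1.03×10^-3 m⁴, so T_A = T₀·(J_AC/a)/((J_AC/a)+(J_CB/b)) = 8467 N·m, T_B = 153500 N·m.

8470 N·m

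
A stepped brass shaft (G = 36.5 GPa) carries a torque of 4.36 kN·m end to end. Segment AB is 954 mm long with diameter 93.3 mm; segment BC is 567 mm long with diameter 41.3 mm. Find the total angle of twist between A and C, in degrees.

14.5°

J_AB = π(0.0933)⁴/32 = 7.44×10^-6 m⁴; J_BC = π(0.0413)⁴/32 = 2.86×10^-7 m⁴.
θ = (T/G)·Σ L_i/J_i = (4360/36.5×10⁹)·(0.954/7.44×10^-6 + 0.567/2.86×10^-7) = 0.2524 rad.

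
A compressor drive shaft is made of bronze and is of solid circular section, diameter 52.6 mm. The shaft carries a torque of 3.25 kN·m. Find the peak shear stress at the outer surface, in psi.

16500 psi

J = πd⁴/32 = π(0.0526)⁴/32 = 7.515×10^-7 m⁴.
τ_max = T·r/J = 3250 × 0.0263 / 7.515×10^-7 = 1.137×10^8 Pa.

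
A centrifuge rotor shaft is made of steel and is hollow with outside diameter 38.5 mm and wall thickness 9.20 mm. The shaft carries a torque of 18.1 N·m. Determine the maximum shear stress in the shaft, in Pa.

1.74e6 Pa

J = π(d_o⁴ − d_i⁴)/32 = π(0.0385⁴ − 0.0201⁴)/32 = 1.997×10^-7 m⁴.
τ_max = T·r/J = 18.10 × 0.0192 / 1.997×10^-7 = 1.745×10^6 Pa.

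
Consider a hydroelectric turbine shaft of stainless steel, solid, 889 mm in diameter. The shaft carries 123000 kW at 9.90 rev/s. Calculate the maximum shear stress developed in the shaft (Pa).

ω = 2π·9.90 = 62.20 rad/s, so T = P/ω = 123000×10³ / 62.20 = 1.977e6 N·m.
J = πd⁴/32 = π(0.889)⁴/32 = 0.06132 m⁴.
τ_max = T·r/J = 1.977e6 × 0.445 / 0.06132 = 1.433×10^7 Pa.

1.43e7 Pa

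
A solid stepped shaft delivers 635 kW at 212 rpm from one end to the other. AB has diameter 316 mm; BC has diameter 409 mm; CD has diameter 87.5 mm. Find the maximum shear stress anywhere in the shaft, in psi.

31500 psi

ω = 2π·212/60 = 22.20 rad/s, so T = P/ω = 635×10³ / 22.20 = 28600 N·m.
Under the same torque, τ_max = 16T/(πd³) is largest where d is smallest — segment CD (d = 87.5 mm).
τ_max = 16·28600/(π·(0.0875)³) = 2.174×10^8 Pa.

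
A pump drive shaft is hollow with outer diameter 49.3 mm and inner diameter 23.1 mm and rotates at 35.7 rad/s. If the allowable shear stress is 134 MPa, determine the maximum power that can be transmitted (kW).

J = π(d_o⁴ − d_i⁴)/32 = π(0.0493⁴ − 0.0231⁴)/32 = 5.520×10^-7 m⁴.
T_max = τ_allow·J/r = 1.34×10^8 × 5.520×10^-7 / 0.0246 = 3001 N·m.
ω = 35.7 rad/s, so P_max = T_max·ω = 1.071×10^5 W.

107 kW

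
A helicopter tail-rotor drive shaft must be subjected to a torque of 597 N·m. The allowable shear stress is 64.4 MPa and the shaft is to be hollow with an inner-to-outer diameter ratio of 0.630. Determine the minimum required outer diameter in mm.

38.3 mm

For a hollow shaft with d_i/d_o = 0.630: τ_max = 16T/(π d_o³ (1−k⁴)), so d_o = [16T/(π τ_allow (1−k⁴))]^(1/3) = [16·597.0/(π·6.44×10^7·0.8425)]^(1/3) = 0.03827 m.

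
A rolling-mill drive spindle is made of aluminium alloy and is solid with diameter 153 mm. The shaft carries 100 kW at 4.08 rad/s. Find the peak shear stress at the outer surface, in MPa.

ω = 4.08 rad/s, so T = P/ω = 100×10³ / 4.080 = 24510 N·m.
J = πd⁴/32 = π(0.153)⁴/32 = 5.380×10^-5 m⁴.
τ_max = T·r/J = 24510 × 0.0765 / 5.380×10^-5 = 3.485×10^7 Pa.

34.9 MPa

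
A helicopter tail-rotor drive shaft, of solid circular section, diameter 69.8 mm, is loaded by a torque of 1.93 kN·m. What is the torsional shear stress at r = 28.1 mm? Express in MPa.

23.3 MPa

J = πd⁴/32 = π(0.0698)⁴/32 = 2.330×10^-6 m⁴.
Shear stress varies linearly with radius: τ = T·r/J = 1930 × 0.0281 / 2.330×10^-6 = 2.327×10^7 Pa.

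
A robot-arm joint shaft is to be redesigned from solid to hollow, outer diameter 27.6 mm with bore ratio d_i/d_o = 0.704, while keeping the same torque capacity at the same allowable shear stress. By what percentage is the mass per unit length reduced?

39.1 %

Equal τ_max and T ⇒ the solid shaft needs d_s³ = d_o³(1−k⁴), so d_s = 27.6·(1−0.704⁴)^(1/3) = 25.12 mm.
Area ratio A_h/A_s = d_o²(1−k²)/d_s² = (1−k²)/(1−k⁴)^(2/3) = 0.6087.
Mass saving = 1 − 0.6087 = 39.1 %.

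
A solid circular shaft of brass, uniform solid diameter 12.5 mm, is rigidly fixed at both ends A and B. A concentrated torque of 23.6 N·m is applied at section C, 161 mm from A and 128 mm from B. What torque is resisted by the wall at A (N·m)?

10.5 N·m

With uniform GJ and both ends fixed, compatibility θ_AC = θ_CB gives T_A·a = T_B·b, together with T_A + T_B = T₀.
T_A = T₀·b/(a+b) = 23.60·128/289.0 = 10.45 N·m; T_B = 13.15 N·m.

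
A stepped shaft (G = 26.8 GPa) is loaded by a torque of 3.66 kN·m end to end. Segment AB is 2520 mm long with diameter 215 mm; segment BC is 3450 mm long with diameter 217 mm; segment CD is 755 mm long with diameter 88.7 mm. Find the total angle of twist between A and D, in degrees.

J_AB = π(0.215)⁴/32 = 2.10×10^-4 m⁴; J_BC = π(0.217)⁴/32 = 2.18×10^-4 m⁴; J_CD = π(0.0887)⁴/32 = 6.08×10^-6 m⁴.
θ = (T/G)·Σ L_i/J_i = (3660/26.8×10⁹)·(2.52/2.10×10^-4 + 3.45/2.18×10^-4 + 0.755/6.08×10^-6) = 0.02077 rad.

1.19°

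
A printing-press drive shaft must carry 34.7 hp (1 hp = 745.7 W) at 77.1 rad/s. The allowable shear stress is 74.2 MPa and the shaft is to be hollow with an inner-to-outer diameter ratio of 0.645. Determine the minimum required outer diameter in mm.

30.3 mm

ω = 77.1 rad/s, so T = P/ω = 34.7×745.7 / 77.10 = 335.6 N·m.
For a hollow shaft with d_i/d_o = 0.645: τ_max = 16T/(π d_o³ (1−k⁴)), so d_o = [16T/(π τ_allow (1−k⁴))]^(1/3) = [16·335.6/(π·7.42×10^7·0.8269)]^(1/3) = 0.03031 m.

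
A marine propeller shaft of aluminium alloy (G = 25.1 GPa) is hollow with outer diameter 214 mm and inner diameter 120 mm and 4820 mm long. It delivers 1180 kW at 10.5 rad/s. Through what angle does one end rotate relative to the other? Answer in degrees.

6.66°

ω = 10.5 rad/s, so T = P/ω = 1180×10³ / 10.50 = 112400 N·m.
J = π(d_o⁴ − d_i⁴)/32 = π(0.214⁴ − 0.120⁴)/32 = 1.855×10^-4 m⁴.
θ = T·L/(G·J) = 112400 × 4.82 / (25.1×10⁹ × 1.855×10^-4) = 0.1163 rad.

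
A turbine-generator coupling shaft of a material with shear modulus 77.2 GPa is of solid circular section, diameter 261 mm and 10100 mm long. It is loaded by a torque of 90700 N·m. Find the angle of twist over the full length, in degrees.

1.49°

J = πd⁴/32 = π(0.261)⁴/32 = 4.556×10^-4 m⁴.
θ = T·L/(G·J) = 90700 × 10.1 / (77.2×10⁹ × 4.556×10^-4) = 0.02605 rad.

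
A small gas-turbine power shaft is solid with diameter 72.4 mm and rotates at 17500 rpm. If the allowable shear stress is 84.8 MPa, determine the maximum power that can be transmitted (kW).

J = πd⁴/32 = π(0.0724)⁴/32 = 2.697×10^-6 m⁴.
T_max = τ_allow·J/r = 8.48×10^7 × 2.697×10^-6 / 0.0362 = 6319 N·m.
ω = 2π·17500/60 = 1833 rad/s, so P_max = T_max·ω = 1.158×10^7 W.

11600 kW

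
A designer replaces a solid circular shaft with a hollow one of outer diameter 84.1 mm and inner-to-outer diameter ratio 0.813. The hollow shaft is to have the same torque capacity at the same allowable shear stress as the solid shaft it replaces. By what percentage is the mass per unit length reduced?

50.3 %

Equal τ_max and T ⇒ the solid shaft needs d_s³ = d_o³(1−k⁴), so d_s = 84.1·(1−0.813⁴)^(1/3) = 69.45 mm.
Area ratio A_h/A_s = d_o²(1−k²)/d_s² = (1−k²)/(1−k⁴)^(2/3) = 0.4972.
Mass saving = 1 − 0.4972 = 50.3 %.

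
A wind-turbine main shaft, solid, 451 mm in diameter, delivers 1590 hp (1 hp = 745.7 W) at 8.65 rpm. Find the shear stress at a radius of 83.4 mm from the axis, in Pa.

ω = 2π·8.65/60 = 0.9058 rad/s, so T = P/ω = 1590×745.7 / 0.9058 = 1.309e6 N·m.
J = πd⁴/32 = π(0.451)⁴/32 = 4.062×10^-3 m⁴.
Shear stress varies linearly with radius: τ = T·r/J = 1.309e6 × 0.0834 / 4.062×10^-3 = 2.688×10^7 Pa.

2.69e7 Pa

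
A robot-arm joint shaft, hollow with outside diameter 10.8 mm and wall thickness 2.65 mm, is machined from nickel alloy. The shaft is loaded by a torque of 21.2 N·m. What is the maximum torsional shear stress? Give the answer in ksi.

13.3 ksi

J = π(d_o⁴ − d_i⁴)/32 = π(0.0108⁴ − 0.00550⁴)/32 = 1.246×10^-9 m⁴.
τ_max = T·r/J = 21.20 × 0.00540 / 1.246×10^-9 = 9.189×10^7 Pa.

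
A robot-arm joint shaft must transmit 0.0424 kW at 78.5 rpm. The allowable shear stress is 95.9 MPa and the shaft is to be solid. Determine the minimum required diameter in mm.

ω = 2π·78.5/60 = 8.221 rad/s, so T = P/ω = 0.0424×10³ / 8.221 = 5.158 N·m.
For a solid shaft τ_max = 16T/(πd³), so d = (16T/(π τ_allow))^(1/3) = (16·5.158/(π·9.59×10^7))^(1/3) = 0.006494 m.

6.49 mm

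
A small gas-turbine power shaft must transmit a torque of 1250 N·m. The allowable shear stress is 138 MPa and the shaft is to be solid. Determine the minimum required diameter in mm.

35.9 mm

For a solid shaft τ_max = 16T/(πd³), so d = (16T/(π τ_allow))^(1/3) = (16·1250/(π·1.38×10^8))^(1/3) = 0.03586 m.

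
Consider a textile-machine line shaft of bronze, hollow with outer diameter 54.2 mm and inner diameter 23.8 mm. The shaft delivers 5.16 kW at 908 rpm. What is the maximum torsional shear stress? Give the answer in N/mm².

ω = 2π·908/60 = 95.09 rad/s, so T = P/ω = 5.16×10³ / 95.09 = 54.27 N·m.
J = π(d_o⁴ − d_i⁴)/32 = π(0.0542⁴ − 0.0238⁴)/32 = 8.157×10^-7 m⁴.
τ_max = T·r/J = 54.27 × 0.0271 / 8.157×10^-7 = 1.803×10^6 Pa.

1.80 N/mm²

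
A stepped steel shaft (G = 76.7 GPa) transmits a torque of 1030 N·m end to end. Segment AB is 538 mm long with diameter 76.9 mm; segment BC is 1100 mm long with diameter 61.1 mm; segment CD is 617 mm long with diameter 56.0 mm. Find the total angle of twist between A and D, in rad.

0.0215 rad

J_AB = π(0.0769)⁴/32 = 3.43×10^-6 m⁴; J_BC = π(0.0611)⁴/32 = 1.37×10^-6 m⁴; J_CD = π(0.0560)⁴/32 = 9.65×10^-7 m⁴.
θ = (T/G)·Σ L_i/J_i = (1030/76.7×10⁹)·(0.538/3.43×10^-6 + 1.10/1.37×10^-6 + 0.617/9.65×10^-7) = 0.02148 rad.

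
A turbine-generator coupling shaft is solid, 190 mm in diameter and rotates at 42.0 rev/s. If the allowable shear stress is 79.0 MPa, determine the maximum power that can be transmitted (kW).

28100 kW

J = πd⁴/32 = π(0.190)⁴/32 = 1.279×10^-4 m⁴.
T_max = τ_allow·J/r = 7.90×10^7 × 1.279×10^-4 / 0.0950 = 106400 N·m.
ω = 2π·42.0 = 263.9 rad/s, so P_max = T_max·ω = 2.808×10^7 W.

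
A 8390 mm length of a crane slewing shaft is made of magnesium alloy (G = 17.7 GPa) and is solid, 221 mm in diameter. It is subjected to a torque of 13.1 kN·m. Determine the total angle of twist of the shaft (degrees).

J = πd⁴/32 = π(0.221)⁴/32 = 2.342×10^-4 m⁴.
θ = T·L/(G·J) = 13100 × 8.39 / (17.7×10⁹ × 2.342×10^-4) = 0.02651 rad.

1.52°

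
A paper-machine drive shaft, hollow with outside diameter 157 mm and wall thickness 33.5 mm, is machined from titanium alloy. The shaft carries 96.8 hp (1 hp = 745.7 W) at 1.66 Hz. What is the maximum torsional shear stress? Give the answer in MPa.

10.2 MPa

ω = 2π·1.66 = 10.43 rad/s, so T = P/ω = 96.8×745.7 / 10.43 = 6921 N·m.
J = π(d_o⁴ − d_i⁴)/32 = π(0.157⁴ − 0.0900⁴)/32 = 5.321×10^-5 m⁴.
τ_max = T·r/J = 6921 × 0.0785 / 5.321×10^-5 = 1.021×10^7 Pa.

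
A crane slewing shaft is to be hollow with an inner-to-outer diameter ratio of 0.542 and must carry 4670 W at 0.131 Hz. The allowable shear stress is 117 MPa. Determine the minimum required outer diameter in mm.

64.7 mm

ω = 2π·0.131 = 0.8231 rad/s, so T = P/ω = 4670 / 0.8231 = 5674 N·m.
For a hollow shaft with d_i/d_o = 0.542: τ_max = 16T/(π d_o³ (1−k⁴)), so d_o = [16T/(π τ_allow (1−k⁴))]^(1/3) = [16·5674/(π·1.17×10^8·0.9137)]^(1/3) = 0.06466 m.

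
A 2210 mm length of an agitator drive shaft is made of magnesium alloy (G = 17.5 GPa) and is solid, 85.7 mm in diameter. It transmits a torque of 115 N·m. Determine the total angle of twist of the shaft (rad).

J = πd⁴/32 = π(0.0857)⁴/32 = 5.296×10^-6 m⁴.
θ = T·L/(G·J) = 115.0 × 2.21 / (17.5×10⁹ × 5.296×10^-6) = 2.742×10^-3 rad.

0.00274 rad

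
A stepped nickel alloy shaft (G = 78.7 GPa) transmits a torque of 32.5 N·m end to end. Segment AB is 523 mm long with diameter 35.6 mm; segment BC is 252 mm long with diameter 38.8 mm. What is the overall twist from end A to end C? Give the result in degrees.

0.105°

J_AB = π(0.0356)⁴/32 = 1.58×10^-7 m⁴; J_BC = π(0.0388)⁴/32 = 2.22×10^-7 m⁴.
θ = (T/G)·Σ L_i/J_i = (32.50/78.7×10⁹)·(0.523/1.58×10^-7 + 0.252/2.22×10^-7) = 1.837×10^-3 rad.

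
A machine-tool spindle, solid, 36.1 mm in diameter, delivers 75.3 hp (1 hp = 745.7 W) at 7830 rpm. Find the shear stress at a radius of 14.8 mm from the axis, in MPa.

6.08 MPa

ω = 2π·7830/60 = 820.0 rad/s, so T = P/ω = 75.3×745.7 / 820.0 = 68.48 N·m.
J = πd⁴/32 = π(0.0361)⁴/32 = 1.667×10^-7 m⁴.
Shear stress varies linearly with radius: τ = T·r/J = 68.48 × 0.0148 / 1.667×10^-7 = 6.079×10^6 Pa.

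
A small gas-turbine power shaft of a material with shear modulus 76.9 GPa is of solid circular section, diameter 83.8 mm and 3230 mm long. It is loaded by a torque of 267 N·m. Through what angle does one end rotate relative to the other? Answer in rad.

0.00232 rad

J = πd⁴/32 = π(0.0838)⁴/32 = 4.841×10^-6 m⁴.
θ = T·L/(G·J) = 267.0 × 3.23 / (76.9×10⁹ × 4.841×10^-6) = 2.316×10^-3 rad.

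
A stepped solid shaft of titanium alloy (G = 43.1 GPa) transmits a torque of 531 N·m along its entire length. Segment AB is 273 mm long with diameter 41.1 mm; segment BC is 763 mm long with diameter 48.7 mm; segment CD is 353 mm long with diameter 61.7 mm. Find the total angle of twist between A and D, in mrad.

32.1 mrad

J_AB = π(0.0411)⁴/32 = 2.80×10^-7 m⁴; J_BC = π(0.0487)⁴/32 = 5.52×10^-7 m⁴; J_CD = π(0.0617)⁴/32 = 1.42×10^-6 m⁴.
θ = (T/G)·Σ L_i/J_i = (531.0/43.1×10⁹)·(0.273/2.80×10^-7 + 0.763/5.52×10^-7 + 0.353/1.42×10^-6) = 0.03209 rad.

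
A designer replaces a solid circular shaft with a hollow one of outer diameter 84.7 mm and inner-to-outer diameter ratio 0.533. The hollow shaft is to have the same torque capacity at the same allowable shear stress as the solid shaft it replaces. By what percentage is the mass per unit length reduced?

24.3 %

Equal τ_max and T ⇒ the solid shaft needs d_s³ = d_o³(1−k⁴), so d_s = 84.7·(1−0.533⁴)^(1/3) = 82.36 mm.
Area ratio A_h/A_s = d_o²(1−k²)/d_s² = (1−k²)/(1−k⁴)^(2/3) = 0.7572.
Mass saving = 1 − 0.7572 = 24.3 %.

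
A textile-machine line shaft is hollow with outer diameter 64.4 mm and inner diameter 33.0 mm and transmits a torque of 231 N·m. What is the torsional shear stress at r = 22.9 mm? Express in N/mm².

3.36 N/mm²

J = π(d_o⁴ − d_i⁴)/32 = π(0.0644⁴ − 0.0330⁴)/32 = 1.572×10^-6 m⁴.
Shear stress varies linearly with radius: τ = T·r/J = 231.0 × 0.0229 / 1.572×10^-6 = 3.365×10^6 Pa.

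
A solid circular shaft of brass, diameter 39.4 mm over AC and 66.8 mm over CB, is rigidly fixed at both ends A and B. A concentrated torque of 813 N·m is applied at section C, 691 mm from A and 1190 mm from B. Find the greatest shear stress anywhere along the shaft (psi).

Compatibility: T_A·a/J_AC = T_B·b/J_CB with T_A + T_B = T₀.
J_AC = 2.37×10^-7 m⁴, J_CB = 1.95×10^-6 m⁴, so T_A = T₀·(J_AC/a)/((J_AC/a)+(J_CB/b)) = 140.2 N·m, T_B = 672.8 N·m.
τ in each portion: τ_AC = 1.17×10^7 Pa, τ_CB = 1.15×10^7 Pa; maximum is in AC.
τ_max = T_AC·r/J = 140.2·0.0197/2.37×10^-7 = 1.168×10^7 Pa.

1690 psi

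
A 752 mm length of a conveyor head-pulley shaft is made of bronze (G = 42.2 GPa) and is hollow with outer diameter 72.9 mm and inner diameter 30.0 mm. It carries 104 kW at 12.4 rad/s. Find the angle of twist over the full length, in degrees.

ω = 12.4 rad/s, so T = P/ω = 104×10³ / 12.40 = 8387 N·m.
J = π(d_o⁴ − d_i⁴)/32 = π(0.0729⁴ − 0.0300⁴)/32 = 2.693×10^-6 m⁴.
θ = T·L/(G·J) = 8387 × 0.752 / (42.2×10⁹ × 2.693×10^-6) = 0.05549 rad.

3.18°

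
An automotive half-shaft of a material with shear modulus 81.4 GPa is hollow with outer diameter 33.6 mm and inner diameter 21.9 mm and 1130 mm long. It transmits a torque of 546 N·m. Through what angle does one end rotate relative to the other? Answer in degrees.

J = π(d_o⁴ − d_i⁴)/32 = π(0.0336⁴ − 0.0219⁴)/32 = 1.025×10^-7 m⁴.
θ = T·L/(G·J) = 546.0 × 1.13 / (81.4×10⁹ × 1.025×10^-7) = 0.07391 rad.

4.23°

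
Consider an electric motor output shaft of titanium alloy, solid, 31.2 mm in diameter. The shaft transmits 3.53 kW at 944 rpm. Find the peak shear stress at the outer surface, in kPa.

5990 kPa

ω = 2π·944/60 = 98.86 rad/s, so T = P/ω = 3.53×10³ / 98.86 = 35.71 N·m.
J = πd⁴/32 = π(0.0312)⁴/32 = 9.303×10^-8 m⁴.
τ_max = T·r/J = 35.71 × 0.0156 / 9.303×10^-8 = 5.988×10^6 Pa.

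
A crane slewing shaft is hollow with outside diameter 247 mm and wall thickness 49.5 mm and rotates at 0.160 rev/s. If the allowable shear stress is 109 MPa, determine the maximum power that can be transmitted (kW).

282 kW

J = π(d_o⁴ − d_i⁴)/32 = π(0.247⁴ − 0.148⁴)/32 = 3.183×10^-4 m⁴.
T_max = τ_allow·J/r = 1.09×10^8 × 3.183×10^-4 / 0.123 = 280900 N·m.
ω = 2π·0.160 = 1.005 rad/s, so P_max = T_max·ω = 2.824×10^5 W.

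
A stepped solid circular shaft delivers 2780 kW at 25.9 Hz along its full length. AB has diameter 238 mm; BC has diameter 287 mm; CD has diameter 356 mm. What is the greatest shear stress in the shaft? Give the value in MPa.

6.45 MPa

ω = 2π·25.9 = 162.7 rad/s, so T = P/ω = 2780×10³ / 162.7 = 17080 N·m.
Under the same torque, τ_max = 16T/(πd³) is largest where d is smallest — segment AB (d = 238 mm).
τ_max = 16·17080/(π·(0.238)³) = 6.454×10^6 Pa.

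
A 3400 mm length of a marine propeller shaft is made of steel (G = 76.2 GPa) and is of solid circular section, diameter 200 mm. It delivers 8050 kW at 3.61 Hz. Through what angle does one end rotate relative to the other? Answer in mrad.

ω = 2π·3.61 = 22.68 rad/s, so T = P/ω = 8050×10³ / 22.68 = 354900 N·m.
J = πd⁴/32 = π(0.200)⁴/32 = 1.571×10^-4 m⁴.
θ = T·L/(G·J) = 354900 × 3.40 / (76.2×10⁹ × 1.571×10^-4) = 0.1008 rad.

101 mrad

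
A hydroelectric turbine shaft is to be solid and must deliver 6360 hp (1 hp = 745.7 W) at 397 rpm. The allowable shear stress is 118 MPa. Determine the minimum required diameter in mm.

170 mm

ω = 2π·397/60 = 41.57 rad/s, so T = P/ω = 6360×745.7 / 41.57 = 114100 N·m.
For a solid shaft τ_max = 16T/(πd³), so d = (16T/(π τ_allow))^(1/3) = (16·114100/(π·1.18×10^8))^(1/3) = 0.1701 m.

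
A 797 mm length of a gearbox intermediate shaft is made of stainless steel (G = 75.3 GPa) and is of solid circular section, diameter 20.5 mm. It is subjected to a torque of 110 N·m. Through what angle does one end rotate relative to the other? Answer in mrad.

67.1 mrad

J = πd⁴/32 = π(0.0205)⁴/32 = 1.734×10^-8 m⁴.
θ = T·L/(G·J) = 110.0 × 0.797 / (75.3×10⁹ × 1.734×10^-8) = 0.06715 rad.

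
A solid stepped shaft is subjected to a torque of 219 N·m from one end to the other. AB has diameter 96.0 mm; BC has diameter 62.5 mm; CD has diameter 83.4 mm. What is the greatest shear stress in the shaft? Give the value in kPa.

4570 kPa

Under the same torque, τ_max = 16T/(πd³) is largest where d is smallest — segment BC (d = 62.5 mm).
τ_max = 16·219.0/(π·(0.0625)³) = 4.569×10^6 Pa.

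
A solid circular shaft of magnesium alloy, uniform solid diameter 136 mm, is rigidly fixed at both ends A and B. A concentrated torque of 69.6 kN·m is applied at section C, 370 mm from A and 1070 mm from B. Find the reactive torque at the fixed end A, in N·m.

With uniform GJ and both ends fixed, compatibility θ_AC = θ_CB gives T_A·a = T_B·b, together with T_A + T_B = T₀.
T_A = T₀·b/(a+b) = 69600·1070/1440 = 51720 N·m; T_B = 17880 N·m.

51700 N·m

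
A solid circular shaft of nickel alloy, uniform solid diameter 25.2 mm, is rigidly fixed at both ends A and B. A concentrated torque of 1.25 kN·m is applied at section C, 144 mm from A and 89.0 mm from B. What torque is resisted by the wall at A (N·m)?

477 N·m

With uniform GJ and both ends fixed, compatibility θ_AC = θ_CB gives T_A·a = T_B·b, together with T_A + T_B = T₀.
T_A = T₀·b/(a+b) = 1250·89.0/233.0 = 477.5 N·m; T_B = 772.5 N·m.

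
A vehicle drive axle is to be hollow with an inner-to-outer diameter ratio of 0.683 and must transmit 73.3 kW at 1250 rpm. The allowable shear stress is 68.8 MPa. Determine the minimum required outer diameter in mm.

37.6 mm

ω = 2π·1250/60 = 130.9 rad/s, so T = P/ω = 73.3×10³ / 130.9 = 560.0 N·m.
For a hollow shaft with d_i/d_o = 0.683: τ_max = 16T/(π d_o³ (1−k⁴)), so d_o = [16T/(π τ_allow (1−k⁴))]^(1/3) = [16·560.0/(π·6.88×10^7·0.7824)]^(1/3) = 0.03756 m.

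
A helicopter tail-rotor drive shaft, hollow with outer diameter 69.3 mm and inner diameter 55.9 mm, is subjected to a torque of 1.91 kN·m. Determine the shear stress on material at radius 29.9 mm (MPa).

43.7 MPa

J = π(d_o⁴ − d_i⁴)/32 = π(0.0693⁴ − 0.0559⁴)/32 = 1.306×10^-6 m⁴.
Shear stress varies linearly with radius: τ = T·r/J = 1910 × 0.0299 / 1.306×10^-6 = 4.374×10^7 Pa.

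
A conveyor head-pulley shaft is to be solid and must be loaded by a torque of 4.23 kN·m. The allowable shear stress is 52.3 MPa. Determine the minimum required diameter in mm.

For a solid shaft τ_max = 16T/(πd³), so d = (16T/(π τ_allow))^(1/3) = (16·4230/(π·5.23×10^7))^(1/3) = 0.07441 m.

74.4 mm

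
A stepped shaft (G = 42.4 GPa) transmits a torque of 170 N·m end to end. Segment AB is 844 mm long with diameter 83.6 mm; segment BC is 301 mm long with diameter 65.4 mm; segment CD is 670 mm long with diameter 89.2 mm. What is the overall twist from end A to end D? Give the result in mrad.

J_AB = π(0.0836)⁴/32 = 4.80×10^-6 m⁴; J_BC = π(0.0654)⁴/32 = 1.80×10^-6 m⁴; J_CD = π(0.0892)⁴/32 = 6.22×10^-6 m⁴.
θ = (T/G)·Σ L_i/J_i = (170.0/42.4×10⁹)·(0.844/4.80×10^-6 + 0.301/1.80×10^-6 + 0.670/6.22×10^-6) = 1.810×10^-3 rad.

1.81 mrad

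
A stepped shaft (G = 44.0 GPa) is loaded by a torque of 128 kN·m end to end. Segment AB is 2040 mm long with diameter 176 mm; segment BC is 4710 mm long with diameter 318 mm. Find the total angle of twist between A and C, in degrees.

J_AB = π(0.176)⁴/32 = 9.42×10^-5 m⁴; J_BC = π(0.318)⁴/32 = 1.00×10^-3 m⁴.
θ = (T/G)·Σ L_i/J_i = (128000/44.0×10⁹)·(2.04/9.42×10^-5 + 4.71/1.00×10^-3) = 0.07665 rad.

4.39°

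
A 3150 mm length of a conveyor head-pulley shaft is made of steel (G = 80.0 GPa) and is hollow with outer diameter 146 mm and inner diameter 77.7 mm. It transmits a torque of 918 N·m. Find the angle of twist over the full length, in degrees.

0.0505°

J = π(d_o⁴ − d_i⁴)/32 = π(0.146⁴ − 0.0777⁴)/32 = 4.103×10^-5 m⁴.
θ = T·L/(G·J) = 918.0 × 3.15 / (80.0×10⁹ × 4.103×10^-5) = 8.810×10^-4 rad.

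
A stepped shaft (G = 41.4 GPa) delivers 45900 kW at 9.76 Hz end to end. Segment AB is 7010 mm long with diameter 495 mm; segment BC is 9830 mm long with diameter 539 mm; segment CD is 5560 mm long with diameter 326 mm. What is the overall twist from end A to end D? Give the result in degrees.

7.65°

ω = 2π·9.76 = 61.32 rad/s, so T = P/ω = 45900×10³ / 61.32 = 748500 N·m.
J_AB = π(0.495)⁴/32 = 5.89×10^-3 m⁴; J_BC = π(0.539)⁴/32 = 8.29×10^-3 m⁴; J_CD = π(0.326)⁴/32 = 1.11×10^-3 m⁴.
θ = (T/G)·Σ L_i/J_i = (748500/41.4×10⁹)·(7.01/5.89×10^-3 + 9.83/8.29×10^-3 + 5.56/1.11×10^-3) = 0.1336 rad.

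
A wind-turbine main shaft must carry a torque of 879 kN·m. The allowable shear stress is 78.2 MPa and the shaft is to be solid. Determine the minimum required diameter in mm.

For a solid shaft τ_max = 16T/(πd³), so d = (16T/(π τ_allow))^(1/3) = (16·879000/(π·7.82×10^7))^(1/3) = 0.3854 m.

385 mm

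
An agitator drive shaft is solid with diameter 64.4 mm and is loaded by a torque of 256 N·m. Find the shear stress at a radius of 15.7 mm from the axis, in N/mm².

J = πd⁴/32 = π(0.0644)⁴/32 = 1.689×10^-6 m⁴.
Shear stress varies linearly with radius: τ = T·r/J = 256.0 × 0.0157 / 1.689×10^-6 = 2.380×10^6 Pa.

2.38 N/mm²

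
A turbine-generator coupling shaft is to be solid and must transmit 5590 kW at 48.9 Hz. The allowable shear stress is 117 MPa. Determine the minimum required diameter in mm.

92.5 mm

ω = 2π·48.9 = 307.2 rad/s, so T = P/ω = 5590×10³ / 307.2 = 18190 N·m.
For a solid shaft τ_max = 16T/(πd³), so d = (16T/(π τ_allow))^(1/3) = (16·18190/(π·1.17×10^8))^(1/3) = 0.09252 m.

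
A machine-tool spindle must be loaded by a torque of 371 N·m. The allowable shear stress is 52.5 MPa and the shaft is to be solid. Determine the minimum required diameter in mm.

For a solid shaft τ_max = 16T/(πd³), so d = (16T/(π τ_allow))^(1/3) = (16·371.0/(π·5.25×10^7))^(1/3) = 0.03302 m.

33.0 mm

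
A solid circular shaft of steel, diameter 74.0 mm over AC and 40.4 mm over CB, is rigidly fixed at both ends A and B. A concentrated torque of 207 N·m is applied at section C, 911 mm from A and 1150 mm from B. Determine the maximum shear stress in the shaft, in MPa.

2.43 MPa

Compatibility: T_A·a/J_AC = T_B·b/J_CB with T_A + T_B = T₀.
J_AC = 2.94×10^-6 m⁴, J_CB = 2.62×10^-7 m⁴, so T_A = T₀·(J_AC/a)/((J_AC/a)+(J_CB/b)) = 193.4 N·m, T_B = 13.61 N·m.
τ in each portion: τ_AC = 2.43×10^6 Pa, τ_CB = 1.05×10^6 Pa; maximum is in AC.
τ_max = T_AC·r/J = 193.4·0.0370/2.94×10^-6 = 2.431×10^6 Pa.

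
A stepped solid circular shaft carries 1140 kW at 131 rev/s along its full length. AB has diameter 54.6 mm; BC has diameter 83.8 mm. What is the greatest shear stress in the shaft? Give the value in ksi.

ω = 2π·131 = 823.1 rad/s, so T = P/ω = 1140×10³ / 823.1 = 1385 N·m.
Under the same torque, τ_max = 16T/(πd³) is largest where d is smallest — segment AB (d = 54.6 mm).
τ_max = 16·1385/(π·(0.0546)³) = 4.334×10^7 Pa.

6.29 ksi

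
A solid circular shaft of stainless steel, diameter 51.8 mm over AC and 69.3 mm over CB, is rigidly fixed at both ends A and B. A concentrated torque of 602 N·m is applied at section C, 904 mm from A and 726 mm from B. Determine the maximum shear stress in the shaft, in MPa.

7.37 MPa

Compatibility: T_A·a/J_AC = T_B·b/J_CB with T_A + T_B = T₀.
J_AC = 7.07×10^-7 m⁴, J_CB = 2.26×10^-6 m⁴, so T_A = T₀·(J_AC/a)/((J_AC/a)+(J_CB/b)) = 120.7 N·m, T_B = 481.3 N·m.
τ in each portion: τ_AC = 4.42×10^6 Pa, τ_CB = 7.37×10^6 Pa; maximum is in CB.
τ_max = T_CB·r/J = 481.3·0.0347/2.26×10^-6 = 7.366×10^6 Pa.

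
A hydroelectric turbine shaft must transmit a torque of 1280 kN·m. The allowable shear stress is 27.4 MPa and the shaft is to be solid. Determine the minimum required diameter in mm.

For a solid shaft τ_max = 16T/(πd³), so d = (16T/(π τ_allow))^(1/3) = (16·1.280e6/(π·2.74×10^7))^(1/3) = 0.6196 m.

620 mm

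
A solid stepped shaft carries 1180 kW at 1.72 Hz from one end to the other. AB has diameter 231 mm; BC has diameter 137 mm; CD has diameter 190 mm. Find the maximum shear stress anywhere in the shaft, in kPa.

ω = 2π·1.72 = 10.81 rad/s, so T = P/ω = 1180×10³ / 10.81 = 109200 N·m.
Under the same torque, τ_max = 16T/(πd³) is largest where d is smallest — segment BC (d = 137 mm).
τ_max = 16·109200/(π·(0.137)³) = 2.163×10^8 Pa.

216000 kPa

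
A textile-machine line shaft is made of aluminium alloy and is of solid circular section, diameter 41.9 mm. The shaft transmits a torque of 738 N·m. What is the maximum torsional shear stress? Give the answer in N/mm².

J = πd⁴/32 = π(0.0419)⁴/32 = 3.026×10^-7 m⁴.
τ_max = T·r/J = 738.0 × 0.0209 / 3.026×10^-7 = 5.110×10^7 Pa.

51.1 N/mm²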